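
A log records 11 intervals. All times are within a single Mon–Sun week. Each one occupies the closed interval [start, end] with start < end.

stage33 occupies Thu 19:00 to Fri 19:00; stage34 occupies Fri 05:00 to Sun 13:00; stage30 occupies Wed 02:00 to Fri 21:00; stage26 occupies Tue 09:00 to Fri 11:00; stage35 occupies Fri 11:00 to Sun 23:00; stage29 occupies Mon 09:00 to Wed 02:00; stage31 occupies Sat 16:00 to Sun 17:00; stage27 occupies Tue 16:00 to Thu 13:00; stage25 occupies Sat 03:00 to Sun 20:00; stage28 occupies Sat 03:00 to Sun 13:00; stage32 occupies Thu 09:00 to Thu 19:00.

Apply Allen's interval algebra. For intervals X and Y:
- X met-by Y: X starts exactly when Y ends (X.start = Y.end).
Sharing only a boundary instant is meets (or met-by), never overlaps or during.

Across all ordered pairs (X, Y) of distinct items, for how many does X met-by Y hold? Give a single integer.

Checking all 110 ordered pairs for relation 'met-by'; matching pairs in alphabetical order:
(stage30, stage29): stage30 met-by stage29 ✓
(stage33, stage32): stage33 met-by stage32 ✓
(stage35, stage26): stage35 met-by stage26 ✓
Count: 3.

3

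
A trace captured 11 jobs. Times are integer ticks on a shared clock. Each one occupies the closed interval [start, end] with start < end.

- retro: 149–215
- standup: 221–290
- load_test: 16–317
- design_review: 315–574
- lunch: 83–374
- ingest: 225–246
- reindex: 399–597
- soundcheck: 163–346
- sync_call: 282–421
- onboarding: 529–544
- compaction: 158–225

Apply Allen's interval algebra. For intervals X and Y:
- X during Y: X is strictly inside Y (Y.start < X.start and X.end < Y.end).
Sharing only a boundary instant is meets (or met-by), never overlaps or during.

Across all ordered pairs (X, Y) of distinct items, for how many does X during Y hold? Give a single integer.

14

Checking all 110 ordered pairs for relation 'during'; matching pairs in alphabetical order:
(compaction, load_test): compaction during load_test ✓
(compaction, lunch): compaction during lunch ✓
(ingest, load_test): ingest during load_test ✓
(ingest, lunch): ingest during lunch ✓
(ingest, soundcheck): ingest during soundcheck ✓
(ingest, standup): ingest during standup ✓
(onboarding, design_review): onboarding during design_review ✓
(onboarding, reindex): onboarding during reindex ✓
(retro, load_test): retro during load_test ✓
(retro, lunch): retro during lunch ✓
(soundcheck, lunch): soundcheck during lunch ✓
(standup, load_test): standup during load_test ✓
(standup, lunch): standup during lunch ✓
(standup, soundcheck): standup during soundcheck ✓
Count: 14.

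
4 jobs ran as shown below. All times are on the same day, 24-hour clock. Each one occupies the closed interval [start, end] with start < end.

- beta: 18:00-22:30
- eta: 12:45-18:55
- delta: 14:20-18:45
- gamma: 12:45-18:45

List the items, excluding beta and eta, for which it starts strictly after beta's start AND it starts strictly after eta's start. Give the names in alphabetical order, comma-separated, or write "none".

none

Conditions: its start is strictly after beta's start (X.start > 18:00) AND its start is strictly after eta's start (X.start > 12:45).
delta: start 14:20 > 18:00? ✗; start 14:20 > 12:45? ✓ → no.
gamma: start 12:45 > 18:00? ✗; start 12:45 > 12:45? ✗ → no.
Result: none.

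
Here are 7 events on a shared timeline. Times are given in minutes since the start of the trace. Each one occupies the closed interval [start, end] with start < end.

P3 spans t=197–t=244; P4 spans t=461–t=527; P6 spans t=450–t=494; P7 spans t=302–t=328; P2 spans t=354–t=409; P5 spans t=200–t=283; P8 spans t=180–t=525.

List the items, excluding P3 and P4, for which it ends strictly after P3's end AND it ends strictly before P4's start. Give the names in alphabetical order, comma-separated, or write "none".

Conditions: its end is strictly after P3's end (X.end > t=244) AND its end is strictly before P4's start (X.end < t=461).
P2: end t=409 > t=244? ✓; end t=409 < t=461? ✓ → yes.
P5: end t=283 > t=244? ✓; end t=283 < t=461? ✓ → yes.
P6: end t=494 > t=244? ✓; end t=494 < t=461? ✗ → no.
P7: end t=328 > t=244? ✓; end t=328 < t=461? ✓ → yes.
P8: end t=525 > t=244? ✓; end t=525 < t=461? ✗ → no.
Result: P2, P5, P7.

P2, P5, P7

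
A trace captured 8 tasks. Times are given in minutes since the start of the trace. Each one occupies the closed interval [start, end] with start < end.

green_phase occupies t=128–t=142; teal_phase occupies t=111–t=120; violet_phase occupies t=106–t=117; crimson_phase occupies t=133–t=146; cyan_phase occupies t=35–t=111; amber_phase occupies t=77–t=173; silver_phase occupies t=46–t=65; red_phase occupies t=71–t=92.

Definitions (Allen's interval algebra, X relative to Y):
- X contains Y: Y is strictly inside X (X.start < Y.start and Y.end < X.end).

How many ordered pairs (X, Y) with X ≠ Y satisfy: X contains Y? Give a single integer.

6

Checking all 56 ordered pairs for relation 'contains'; matching pairs in alphabetical order:
(amber_phase, crimson_phase): amber_phase contains crimson_phase ✓
(amber_phase, green_phase): amber_phase contains green_phase ✓
(amber_phase, teal_phase): amber_phase contains teal_phase ✓
(amber_phase, violet_phase): amber_phase contains violet_phase ✓
(cyan_phase, red_phase): cyan_phase contains red_phase ✓
(cyan_phase, silver_phase): cyan_phase contains silver_phase ✓
Count: 6.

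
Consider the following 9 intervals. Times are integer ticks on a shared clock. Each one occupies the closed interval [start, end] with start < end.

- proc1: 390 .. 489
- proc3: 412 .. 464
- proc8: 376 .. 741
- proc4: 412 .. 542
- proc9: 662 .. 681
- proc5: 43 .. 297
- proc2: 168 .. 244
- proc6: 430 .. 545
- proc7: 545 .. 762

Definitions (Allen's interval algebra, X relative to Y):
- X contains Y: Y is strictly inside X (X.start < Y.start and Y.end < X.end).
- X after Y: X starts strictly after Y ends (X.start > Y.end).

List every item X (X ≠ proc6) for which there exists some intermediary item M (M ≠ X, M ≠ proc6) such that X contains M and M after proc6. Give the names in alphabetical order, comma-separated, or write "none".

Target proc6 = [430, 545].
Intermediaries M with M after proc6: proc9.
Via proc9 — items with X contains proc9: proc7, proc8.
Union: proc7, proc8.

proc7, proc8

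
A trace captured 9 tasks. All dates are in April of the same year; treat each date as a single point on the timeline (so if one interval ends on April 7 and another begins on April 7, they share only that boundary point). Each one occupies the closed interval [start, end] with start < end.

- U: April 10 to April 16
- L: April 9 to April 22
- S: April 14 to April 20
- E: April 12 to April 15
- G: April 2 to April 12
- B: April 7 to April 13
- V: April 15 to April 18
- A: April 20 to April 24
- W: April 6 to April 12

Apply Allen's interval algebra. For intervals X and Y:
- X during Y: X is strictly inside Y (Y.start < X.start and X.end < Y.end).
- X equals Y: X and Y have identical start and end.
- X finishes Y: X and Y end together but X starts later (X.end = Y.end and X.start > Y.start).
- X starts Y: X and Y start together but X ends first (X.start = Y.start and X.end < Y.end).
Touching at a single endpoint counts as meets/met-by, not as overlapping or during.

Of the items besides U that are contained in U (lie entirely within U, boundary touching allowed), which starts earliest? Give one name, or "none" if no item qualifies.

E

Target U = [April 10, April 16].
A [April 20, April 24] → after → excluded.
B [April 7, April 13] → overlaps → excluded.
E [April 12, April 15] → during → candidate.
G [April 2, April 12] → overlaps → excluded.
L [April 9, April 22] → contains → excluded.
S [April 14, April 20] → overlapped-by → excluded.
V [April 15, April 18] → overlapped-by → excluded.
W [April 6, April 12] → overlaps → excluded.
Among candidates, earliest start is April 12 → E.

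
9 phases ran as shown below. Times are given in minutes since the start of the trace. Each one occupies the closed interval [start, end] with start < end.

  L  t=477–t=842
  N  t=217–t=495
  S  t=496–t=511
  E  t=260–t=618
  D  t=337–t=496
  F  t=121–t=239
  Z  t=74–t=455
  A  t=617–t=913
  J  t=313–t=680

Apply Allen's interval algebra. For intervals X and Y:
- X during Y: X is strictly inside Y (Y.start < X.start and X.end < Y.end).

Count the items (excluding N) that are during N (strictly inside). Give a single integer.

0

Target N = [t=217, t=495].
A [t=617, t=913] → after → no.
D [t=337, t=496] → overlapped-by → no.
E [t=260, t=618] → overlapped-by → no.
F [t=121, t=239] → overlaps → no.
J [t=313, t=680] → overlapped-by → no.
L [t=477, t=842] → overlapped-by → no.
S [t=496, t=511] → after → no.
Z [t=74, t=455] → overlaps → no.
Total: 0.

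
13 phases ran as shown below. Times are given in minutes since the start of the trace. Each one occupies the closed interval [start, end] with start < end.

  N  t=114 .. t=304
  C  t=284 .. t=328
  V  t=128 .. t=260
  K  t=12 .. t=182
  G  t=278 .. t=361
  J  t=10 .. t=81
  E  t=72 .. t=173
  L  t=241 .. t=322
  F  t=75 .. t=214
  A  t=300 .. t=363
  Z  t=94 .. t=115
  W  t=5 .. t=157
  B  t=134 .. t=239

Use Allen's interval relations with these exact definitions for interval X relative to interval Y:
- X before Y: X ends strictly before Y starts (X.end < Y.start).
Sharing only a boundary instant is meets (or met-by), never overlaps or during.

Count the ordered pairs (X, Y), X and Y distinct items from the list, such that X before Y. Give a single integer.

Checking all 156 ordered pairs for relation 'before'; matching pairs in alphabetical order:
(B, A): B before A ✓
(B, C): B before C ✓
(B, G): B before G ✓
(B, L): B before L ✓
(E, A): E before A ✓
(E, C): E before C ✓
(E, G): E before G ✓
(E, L): E before L ✓
(F, A): F before A ✓
(F, C): F before C ✓
(F, G): F before G ✓
(F, L): F before L ✓
(J, A): J before A ✓
(J, B): J before B ✓
(J, C): J before C ✓
(J, G): J before G ✓
(J, L): J before L ✓
(J, N): J before N ✓
(J, V): J before V ✓
(J, Z): J before Z ✓
(K, A): K before A ✓
(K, C): K before C ✓
(K, G): K before G ✓
(K, L): K before L ✓
... plus 13 further pairs not listed.
Count: 37.

37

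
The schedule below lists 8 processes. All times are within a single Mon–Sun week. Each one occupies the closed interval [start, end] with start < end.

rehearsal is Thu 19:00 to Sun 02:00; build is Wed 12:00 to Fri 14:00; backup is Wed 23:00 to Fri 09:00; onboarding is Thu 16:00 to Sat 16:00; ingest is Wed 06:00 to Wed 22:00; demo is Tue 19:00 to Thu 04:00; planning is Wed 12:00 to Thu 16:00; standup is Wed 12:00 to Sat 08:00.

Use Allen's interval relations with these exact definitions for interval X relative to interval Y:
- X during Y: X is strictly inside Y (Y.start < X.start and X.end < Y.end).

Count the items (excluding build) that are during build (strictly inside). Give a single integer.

Target build = [Wed 12:00, Fri 14:00].
backup [Wed 23:00, Fri 09:00] → during → counts.
demo [Tue 19:00, Thu 04:00] → overlaps → no.
ingest [Wed 06:00, Wed 22:00] → overlaps → no.
onboarding [Thu 16:00, Sat 16:00] → overlapped-by → no.
planning [Wed 12:00, Thu 16:00] → starts → no.
rehearsal [Thu 19:00, Sun 02:00] → overlapped-by → no.
standup [Wed 12:00, Sat 08:00] → started-by → no.
Total: 1.

1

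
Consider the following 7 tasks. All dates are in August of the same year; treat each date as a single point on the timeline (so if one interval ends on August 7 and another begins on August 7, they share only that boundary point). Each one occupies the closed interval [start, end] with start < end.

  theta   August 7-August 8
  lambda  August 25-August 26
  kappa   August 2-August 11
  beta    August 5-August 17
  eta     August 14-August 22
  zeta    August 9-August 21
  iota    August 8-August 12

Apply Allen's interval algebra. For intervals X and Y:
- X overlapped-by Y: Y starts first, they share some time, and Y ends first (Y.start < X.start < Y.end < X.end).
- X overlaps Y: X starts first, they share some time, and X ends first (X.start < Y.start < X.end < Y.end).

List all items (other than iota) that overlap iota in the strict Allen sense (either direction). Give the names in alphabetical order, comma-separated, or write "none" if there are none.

Target iota = [August 8, August 12].
beta [August 5, August 17] → contains → no.
eta [August 14, August 22] → after → no.
kappa [August 2, August 11] → overlaps → yes.
lambda [August 25, August 26] → after → no.
theta [August 7, August 8] → meets → no.
zeta [August 9, August 21] → overlapped-by → yes.
Result: kappa, zeta.

kappa, zeta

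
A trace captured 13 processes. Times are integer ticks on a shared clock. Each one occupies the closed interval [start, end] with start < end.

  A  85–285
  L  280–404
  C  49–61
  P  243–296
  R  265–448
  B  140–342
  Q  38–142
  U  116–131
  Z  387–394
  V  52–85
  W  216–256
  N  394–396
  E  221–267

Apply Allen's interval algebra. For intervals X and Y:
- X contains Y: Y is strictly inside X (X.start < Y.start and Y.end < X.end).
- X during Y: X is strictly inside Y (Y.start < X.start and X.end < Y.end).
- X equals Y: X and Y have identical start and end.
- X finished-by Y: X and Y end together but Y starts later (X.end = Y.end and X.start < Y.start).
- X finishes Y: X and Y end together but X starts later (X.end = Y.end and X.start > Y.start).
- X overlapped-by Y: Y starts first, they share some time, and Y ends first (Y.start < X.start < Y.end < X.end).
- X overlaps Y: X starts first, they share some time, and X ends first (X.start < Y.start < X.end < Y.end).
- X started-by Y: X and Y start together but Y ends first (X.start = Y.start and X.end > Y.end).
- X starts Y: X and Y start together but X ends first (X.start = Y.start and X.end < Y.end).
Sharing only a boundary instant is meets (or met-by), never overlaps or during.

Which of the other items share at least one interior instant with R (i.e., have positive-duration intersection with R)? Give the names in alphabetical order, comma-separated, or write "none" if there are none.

A, B, E, L, N, P, Z

Target R = [265, 448].
A [85, 285] → overlaps → yes.
B [140, 342] → overlaps → yes.
C [49, 61] → before → no.
E [221, 267] → overlaps → yes.
L [280, 404] → during → yes.
N [394, 396] → during → yes.
P [243, 296] → overlaps → yes.
Q [38, 142] → before → no.
U [116, 131] → before → no.
V [52, 85] → before → no.
W [216, 256] → before → no.
Z [387, 394] → during → yes.
Result: A, B, E, L, N, P, Z.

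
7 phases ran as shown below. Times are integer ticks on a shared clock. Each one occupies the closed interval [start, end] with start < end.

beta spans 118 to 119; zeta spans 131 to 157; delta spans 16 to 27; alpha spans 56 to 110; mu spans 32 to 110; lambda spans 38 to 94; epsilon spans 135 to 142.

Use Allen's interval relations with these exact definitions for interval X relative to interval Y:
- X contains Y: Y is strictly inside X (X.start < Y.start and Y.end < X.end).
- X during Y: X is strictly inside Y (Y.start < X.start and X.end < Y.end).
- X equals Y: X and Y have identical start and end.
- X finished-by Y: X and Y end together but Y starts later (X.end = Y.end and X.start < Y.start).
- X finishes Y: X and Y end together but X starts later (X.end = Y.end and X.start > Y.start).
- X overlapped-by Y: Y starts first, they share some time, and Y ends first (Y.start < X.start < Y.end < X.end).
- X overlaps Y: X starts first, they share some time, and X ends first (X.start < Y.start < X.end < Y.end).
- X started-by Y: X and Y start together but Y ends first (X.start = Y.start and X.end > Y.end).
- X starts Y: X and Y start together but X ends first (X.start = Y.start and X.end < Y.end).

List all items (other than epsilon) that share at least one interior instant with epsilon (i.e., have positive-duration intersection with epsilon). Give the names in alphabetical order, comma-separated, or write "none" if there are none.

zeta

Target epsilon = [135, 142].
alpha [56, 110] → before → no.
beta [118, 119] → before → no.
delta [16, 27] → before → no.
lambda [38, 94] → before → no.
mu [32, 110] → before → no.
zeta [131, 157] → contains → yes.
Result: zeta.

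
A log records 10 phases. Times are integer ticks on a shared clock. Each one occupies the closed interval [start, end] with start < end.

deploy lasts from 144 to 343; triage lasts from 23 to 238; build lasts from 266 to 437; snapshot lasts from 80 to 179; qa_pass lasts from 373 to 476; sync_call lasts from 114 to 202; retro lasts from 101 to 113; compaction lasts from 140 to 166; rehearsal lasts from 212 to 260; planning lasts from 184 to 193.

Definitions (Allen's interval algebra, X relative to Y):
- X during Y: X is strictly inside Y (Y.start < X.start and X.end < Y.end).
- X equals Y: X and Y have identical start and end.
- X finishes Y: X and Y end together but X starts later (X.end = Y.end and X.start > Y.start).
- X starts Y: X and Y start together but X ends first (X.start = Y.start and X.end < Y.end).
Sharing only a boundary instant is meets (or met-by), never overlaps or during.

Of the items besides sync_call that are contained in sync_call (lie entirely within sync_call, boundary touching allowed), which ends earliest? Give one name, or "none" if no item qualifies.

compaction

Target sync_call = [114, 202].
build [266, 437] → after → excluded.
compaction [140, 166] → during → candidate.
deploy [144, 343] → overlapped-by → excluded.
planning [184, 193] → during → candidate.
qa_pass [373, 476] → after → excluded.
rehearsal [212, 260] → after → excluded.
retro [101, 113] → before → excluded.
snapshot [80, 179] → overlaps → excluded.
triage [23, 238] → contains → excluded.
Among candidates, earliest end is 166 → compaction.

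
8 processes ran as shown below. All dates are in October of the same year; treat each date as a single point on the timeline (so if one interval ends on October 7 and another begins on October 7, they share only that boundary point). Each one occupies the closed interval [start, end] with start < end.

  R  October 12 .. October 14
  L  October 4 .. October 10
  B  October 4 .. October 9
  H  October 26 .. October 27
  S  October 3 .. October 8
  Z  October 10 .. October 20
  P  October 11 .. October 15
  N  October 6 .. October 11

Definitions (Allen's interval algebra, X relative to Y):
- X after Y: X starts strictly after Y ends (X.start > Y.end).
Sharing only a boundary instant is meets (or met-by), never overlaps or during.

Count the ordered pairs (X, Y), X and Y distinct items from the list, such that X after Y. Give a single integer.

Checking all 56 ordered pairs for relation 'after'; matching pairs in alphabetical order:
(H, B): H after B ✓
(H, L): H after L ✓
(H, N): H after N ✓
(H, P): H after P ✓
(H, R): H after R ✓
(H, S): H after S ✓
(H, Z): H after Z ✓
(P, B): P after B ✓
(P, L): P after L ✓
(P, S): P after S ✓
(R, B): R after B ✓
(R, L): R after L ✓
(R, N): R after N ✓
(R, S): R after S ✓
(Z, B): Z after B ✓
(Z, S): Z after S ✓
Count: 16.

16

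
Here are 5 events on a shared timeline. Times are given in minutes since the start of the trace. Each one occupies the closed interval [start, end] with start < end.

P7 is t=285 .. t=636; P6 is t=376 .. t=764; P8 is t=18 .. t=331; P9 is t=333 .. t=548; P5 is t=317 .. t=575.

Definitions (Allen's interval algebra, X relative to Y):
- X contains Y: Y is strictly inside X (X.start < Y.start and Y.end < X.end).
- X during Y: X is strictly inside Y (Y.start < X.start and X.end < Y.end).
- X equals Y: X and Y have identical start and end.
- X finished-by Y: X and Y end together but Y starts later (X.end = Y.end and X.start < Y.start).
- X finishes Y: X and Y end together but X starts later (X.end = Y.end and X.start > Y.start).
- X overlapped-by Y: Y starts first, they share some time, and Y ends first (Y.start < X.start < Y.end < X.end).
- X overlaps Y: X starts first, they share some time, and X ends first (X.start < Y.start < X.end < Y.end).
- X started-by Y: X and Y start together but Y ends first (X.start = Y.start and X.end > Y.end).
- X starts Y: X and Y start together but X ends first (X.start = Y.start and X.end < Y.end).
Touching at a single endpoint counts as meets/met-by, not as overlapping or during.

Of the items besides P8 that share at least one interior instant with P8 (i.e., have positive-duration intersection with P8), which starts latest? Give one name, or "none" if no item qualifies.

Target P8 = [t=18, t=331].
P5 [t=317, t=575] → overlapped-by → candidate.
P6 [t=376, t=764] → after → excluded.
P7 [t=285, t=636] → overlapped-by → candidate.
P9 [t=333, t=548] → after → excluded.
Among candidates, latest start is t=317 → P5.

P5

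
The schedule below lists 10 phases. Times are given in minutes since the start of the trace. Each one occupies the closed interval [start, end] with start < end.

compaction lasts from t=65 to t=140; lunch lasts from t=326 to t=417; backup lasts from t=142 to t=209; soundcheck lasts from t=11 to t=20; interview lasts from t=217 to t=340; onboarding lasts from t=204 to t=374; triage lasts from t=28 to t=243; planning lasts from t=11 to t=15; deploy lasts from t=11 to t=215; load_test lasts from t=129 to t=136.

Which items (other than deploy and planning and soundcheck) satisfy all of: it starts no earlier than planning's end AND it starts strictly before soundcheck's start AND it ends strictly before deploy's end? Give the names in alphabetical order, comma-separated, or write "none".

none

Conditions: its start is no earlier than planning's end (X.start >= t=15) AND its start is strictly before soundcheck's start (X.start < t=11) AND its end is strictly before deploy's end (X.end < t=215).
backup: start t=142 >= t=15? ✓; start t=142 < t=11? ✗; end t=209 < t=215? ✓ → no.
compaction: start t=65 >= t=15? ✓; start t=65 < t=11? ✗; end t=140 < t=215? ✓ → no.
interview: start t=217 >= t=15? ✓; start t=217 < t=11? ✗; end t=340 < t=215? ✗ → no.
load_test: start t=129 >= t=15? ✓; start t=129 < t=11? ✗; end t=136 < t=215? ✓ → no.
lunch: start t=326 >= t=15? ✓; start t=326 < t=11? ✗; end t=417 < t=215? ✗ → no.
onboarding: start t=204 >= t=15? ✓; start t=204 < t=11? ✗; end t=374 < t=215? ✗ → no.
triage: start t=28 >= t=15? ✓; start t=28 < t=11? ✗; end t=243 < t=215? ✗ → no.
Result: none.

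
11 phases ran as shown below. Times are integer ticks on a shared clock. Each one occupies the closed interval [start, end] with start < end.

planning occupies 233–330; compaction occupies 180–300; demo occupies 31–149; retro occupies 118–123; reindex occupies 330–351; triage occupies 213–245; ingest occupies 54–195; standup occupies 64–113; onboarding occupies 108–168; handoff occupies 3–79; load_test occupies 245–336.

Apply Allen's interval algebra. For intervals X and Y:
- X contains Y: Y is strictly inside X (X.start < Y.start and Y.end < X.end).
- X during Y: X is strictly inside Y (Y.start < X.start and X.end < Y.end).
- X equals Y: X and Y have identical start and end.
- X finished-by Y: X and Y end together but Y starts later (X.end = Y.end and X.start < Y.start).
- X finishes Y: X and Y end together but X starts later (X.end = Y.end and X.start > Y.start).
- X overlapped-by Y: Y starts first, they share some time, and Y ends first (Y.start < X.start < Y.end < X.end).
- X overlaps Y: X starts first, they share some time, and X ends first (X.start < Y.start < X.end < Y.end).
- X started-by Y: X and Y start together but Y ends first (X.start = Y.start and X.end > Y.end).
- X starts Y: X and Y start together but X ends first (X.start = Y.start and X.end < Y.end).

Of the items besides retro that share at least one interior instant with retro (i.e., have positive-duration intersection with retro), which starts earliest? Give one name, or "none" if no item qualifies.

Target retro = [118, 123].
compaction [180, 300] → after → excluded.
demo [31, 149] → contains → candidate.
handoff [3, 79] → before → excluded.
ingest [54, 195] → contains → candidate.
load_test [245, 336] → after → excluded.
onboarding [108, 168] → contains → candidate.
planning [233, 330] → after → excluded.
reindex [330, 351] → after → excluded.
standup [64, 113] → before → excluded.
triage [213, 245] → after → excluded.
Among candidates, earliest start is 31 → demo.

demo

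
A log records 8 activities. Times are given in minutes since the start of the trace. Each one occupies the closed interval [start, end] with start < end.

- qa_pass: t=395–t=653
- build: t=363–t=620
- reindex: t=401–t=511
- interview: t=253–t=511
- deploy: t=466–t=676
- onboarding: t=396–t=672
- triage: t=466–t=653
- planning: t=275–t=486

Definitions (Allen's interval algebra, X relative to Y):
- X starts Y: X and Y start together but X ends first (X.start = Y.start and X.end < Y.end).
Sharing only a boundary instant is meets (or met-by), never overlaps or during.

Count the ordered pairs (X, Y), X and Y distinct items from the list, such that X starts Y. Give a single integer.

1

Checking all 56 ordered pairs for relation 'starts'; matching pairs in alphabetical order:
(triage, deploy): triage starts deploy ✓
Count: 1.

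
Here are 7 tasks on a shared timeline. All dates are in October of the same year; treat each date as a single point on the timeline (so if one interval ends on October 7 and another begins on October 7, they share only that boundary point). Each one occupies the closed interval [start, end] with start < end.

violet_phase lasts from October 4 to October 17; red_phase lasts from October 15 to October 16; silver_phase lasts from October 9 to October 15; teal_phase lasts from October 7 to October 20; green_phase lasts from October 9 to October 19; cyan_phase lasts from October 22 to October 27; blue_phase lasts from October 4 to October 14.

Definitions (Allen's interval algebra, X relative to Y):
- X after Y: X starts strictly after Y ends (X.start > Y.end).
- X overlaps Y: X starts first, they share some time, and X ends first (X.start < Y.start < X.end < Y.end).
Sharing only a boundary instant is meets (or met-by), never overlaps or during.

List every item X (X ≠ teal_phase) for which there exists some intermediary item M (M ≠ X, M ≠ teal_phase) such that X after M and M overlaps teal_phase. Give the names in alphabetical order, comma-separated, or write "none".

cyan_phase, red_phase

Target teal_phase = [October 7, October 20].
Intermediaries M with M overlaps teal_phase: blue_phase, violet_phase.
Via blue_phase — items with X after blue_phase: cyan_phase, red_phase.
Via violet_phase — items with X after violet_phase: cyan_phase.
Union: cyan_phase, red_phase.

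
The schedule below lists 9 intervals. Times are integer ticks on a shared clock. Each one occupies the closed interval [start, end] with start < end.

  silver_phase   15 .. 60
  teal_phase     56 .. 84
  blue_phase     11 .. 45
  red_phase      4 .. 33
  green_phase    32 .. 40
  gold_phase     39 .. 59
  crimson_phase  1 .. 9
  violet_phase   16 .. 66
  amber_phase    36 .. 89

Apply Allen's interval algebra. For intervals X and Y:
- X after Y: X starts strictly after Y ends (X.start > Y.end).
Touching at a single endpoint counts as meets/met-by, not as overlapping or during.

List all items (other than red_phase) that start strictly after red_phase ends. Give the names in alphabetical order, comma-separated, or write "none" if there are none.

Target red_phase = [4, 33].
amber_phase [36, 89] → after → yes.
blue_phase [11, 45] → overlapped-by → no.
crimson_phase [1, 9] → overlaps → no.
gold_phase [39, 59] → after → yes.
green_phase [32, 40] → overlapped-by → no.
silver_phase [15, 60] → overlapped-by → no.
teal_phase [56, 84] → after → yes.
violet_phase [16, 66] → overlapped-by → no.
Result: amber_phase, gold_phase, teal_phase.

amber_phase, gold_phase, teal_phase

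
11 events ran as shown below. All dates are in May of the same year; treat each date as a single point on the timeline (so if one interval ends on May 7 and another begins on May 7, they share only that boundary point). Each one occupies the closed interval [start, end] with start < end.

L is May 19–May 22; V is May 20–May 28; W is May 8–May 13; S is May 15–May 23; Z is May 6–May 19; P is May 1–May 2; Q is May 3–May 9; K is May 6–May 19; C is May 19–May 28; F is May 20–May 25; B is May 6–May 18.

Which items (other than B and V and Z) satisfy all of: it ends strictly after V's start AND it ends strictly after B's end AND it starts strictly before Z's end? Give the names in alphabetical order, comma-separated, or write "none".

S

Conditions: its end is strictly after V's start (X.end > May 20) AND its end is strictly after B's end (X.end > May 18) AND its start is strictly before Z's end (X.start < May 19).
C: end May 28 > May 20? ✓; end May 28 > May 18? ✓; start May 19 < May 19? ✗ → no.
F: end May 25 > May 20? ✓; end May 25 > May 18? ✓; start May 20 < May 19? ✗ → no.
K: end May 19 > May 20? ✗; end May 19 > May 18? ✓; start May 6 < May 19? ✓ → no.
L: end May 22 > May 20? ✓; end May 22 > May 18? ✓; start May 19 < May 19? ✗ → no.
P: end May 2 > May 20? ✗; end May 2 > May 18? ✗; start May 1 < May 19? ✓ → no.
Q: end May 9 > May 20? ✗; end May 9 > May 18? ✗; start May 3 < May 19? ✓ → no.
S: end May 23 > May 20? ✓; end May 23 > May 18? ✓; start May 15 < May 19? ✓ → yes.
W: end May 13 > May 20? ✗; end May 13 > May 18? ✗; start May 8 < May 19? ✓ → no.
Result: S.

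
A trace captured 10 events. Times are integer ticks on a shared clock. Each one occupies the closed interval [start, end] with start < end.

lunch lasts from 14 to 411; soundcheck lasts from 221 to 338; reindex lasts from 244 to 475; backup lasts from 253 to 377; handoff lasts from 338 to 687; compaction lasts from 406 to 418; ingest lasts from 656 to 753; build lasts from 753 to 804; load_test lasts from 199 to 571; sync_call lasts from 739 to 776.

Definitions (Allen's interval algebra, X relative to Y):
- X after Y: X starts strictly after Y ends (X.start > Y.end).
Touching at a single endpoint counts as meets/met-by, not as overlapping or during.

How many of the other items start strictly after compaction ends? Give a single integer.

Target compaction = [406, 418].
backup [253, 377] → before → no.
build [753, 804] → after → counts.
handoff [338, 687] → contains → no.
ingest [656, 753] → after → counts.
load_test [199, 571] → contains → no.
lunch [14, 411] → overlaps → no.
reindex [244, 475] → contains → no.
soundcheck [221, 338] → before → no.
sync_call [739, 776] → after → counts.
Total: 3.

3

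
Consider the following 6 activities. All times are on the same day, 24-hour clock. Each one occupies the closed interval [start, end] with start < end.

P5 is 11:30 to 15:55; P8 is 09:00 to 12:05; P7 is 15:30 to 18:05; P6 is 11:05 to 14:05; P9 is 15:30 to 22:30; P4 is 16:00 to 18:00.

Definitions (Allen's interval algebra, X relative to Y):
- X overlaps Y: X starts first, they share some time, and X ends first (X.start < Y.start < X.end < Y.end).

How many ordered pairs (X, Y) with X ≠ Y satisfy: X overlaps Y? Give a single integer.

Checking all 30 ordered pairs for relation 'overlaps'; matching pairs in alphabetical order:
(P5, P7): P5 overlaps P7 ✓
(P5, P9): P5 overlaps P9 ✓
(P6, P5): P6 overlaps P5 ✓
(P8, P5): P8 overlaps P5 ✓
(P8, P6): P8 overlaps P6 ✓
Count: 5.

5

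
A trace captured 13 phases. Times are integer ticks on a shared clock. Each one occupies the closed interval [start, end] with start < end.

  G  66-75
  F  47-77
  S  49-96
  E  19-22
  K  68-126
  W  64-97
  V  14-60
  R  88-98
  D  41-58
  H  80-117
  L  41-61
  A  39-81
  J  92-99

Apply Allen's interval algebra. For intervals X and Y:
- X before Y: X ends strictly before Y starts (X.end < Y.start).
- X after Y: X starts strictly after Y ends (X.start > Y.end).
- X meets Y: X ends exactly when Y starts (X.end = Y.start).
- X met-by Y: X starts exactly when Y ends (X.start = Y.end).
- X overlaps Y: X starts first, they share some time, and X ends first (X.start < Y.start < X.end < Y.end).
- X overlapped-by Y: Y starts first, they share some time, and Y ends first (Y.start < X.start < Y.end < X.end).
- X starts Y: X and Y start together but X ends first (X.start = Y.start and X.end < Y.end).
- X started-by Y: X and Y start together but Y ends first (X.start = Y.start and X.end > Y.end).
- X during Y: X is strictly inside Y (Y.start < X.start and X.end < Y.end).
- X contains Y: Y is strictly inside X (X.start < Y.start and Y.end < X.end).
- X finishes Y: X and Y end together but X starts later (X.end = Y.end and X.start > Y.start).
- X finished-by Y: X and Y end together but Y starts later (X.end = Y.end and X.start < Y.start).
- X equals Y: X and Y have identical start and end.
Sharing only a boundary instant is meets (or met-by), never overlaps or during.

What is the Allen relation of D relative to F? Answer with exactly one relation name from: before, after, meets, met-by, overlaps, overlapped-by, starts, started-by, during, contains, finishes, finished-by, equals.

overlaps

D = [41, 58]; F = [47, 77].
Compare endpoints: D.start < F.start, D.start < F.end, D.end > F.start, D.end < F.end.
That pattern is 'overlaps'.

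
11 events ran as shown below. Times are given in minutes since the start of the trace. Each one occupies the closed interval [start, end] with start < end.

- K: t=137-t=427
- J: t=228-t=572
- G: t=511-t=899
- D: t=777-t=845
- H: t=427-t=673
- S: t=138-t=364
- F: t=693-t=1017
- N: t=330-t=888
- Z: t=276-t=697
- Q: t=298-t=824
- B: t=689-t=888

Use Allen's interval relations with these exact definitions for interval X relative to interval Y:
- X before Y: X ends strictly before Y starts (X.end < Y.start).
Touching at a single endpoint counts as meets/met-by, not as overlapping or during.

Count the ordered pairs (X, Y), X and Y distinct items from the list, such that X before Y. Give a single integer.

Checking all 110 ordered pairs for relation 'before'; matching pairs in alphabetical order:
(H, B): H before B ✓
(H, D): H before D ✓
(H, F): H before F ✓
(J, B): J before B ✓
(J, D): J before D ✓
(J, F): J before F ✓
(K, B): K before B ✓
(K, D): K before D ✓
(K, F): K before F ✓
(K, G): K before G ✓
(S, B): S before B ✓
(S, D): S before D ✓
(S, F): S before F ✓
(S, G): S before G ✓
(S, H): S before H ✓
(Z, D): Z before D ✓
Count: 16.

16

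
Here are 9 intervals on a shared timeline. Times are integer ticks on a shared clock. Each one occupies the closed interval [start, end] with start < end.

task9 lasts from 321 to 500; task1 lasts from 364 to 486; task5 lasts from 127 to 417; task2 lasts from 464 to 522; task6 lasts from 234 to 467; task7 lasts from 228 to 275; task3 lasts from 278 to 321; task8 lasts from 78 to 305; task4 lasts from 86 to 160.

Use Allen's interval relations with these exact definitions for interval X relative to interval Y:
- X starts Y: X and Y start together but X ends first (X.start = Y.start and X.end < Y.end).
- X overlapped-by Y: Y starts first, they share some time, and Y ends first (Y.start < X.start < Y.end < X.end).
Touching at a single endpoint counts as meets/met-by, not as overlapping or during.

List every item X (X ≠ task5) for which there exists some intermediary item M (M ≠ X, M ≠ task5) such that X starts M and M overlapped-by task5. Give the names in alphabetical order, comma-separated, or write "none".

Target task5 = [127, 417].
Intermediaries M with M overlapped-by task5: task1, task6, task9.
Via task1 — items with X starts task1: none.
Via task6 — items with X starts task6: none.
Via task9 — items with X starts task9: none.
Union: none.

none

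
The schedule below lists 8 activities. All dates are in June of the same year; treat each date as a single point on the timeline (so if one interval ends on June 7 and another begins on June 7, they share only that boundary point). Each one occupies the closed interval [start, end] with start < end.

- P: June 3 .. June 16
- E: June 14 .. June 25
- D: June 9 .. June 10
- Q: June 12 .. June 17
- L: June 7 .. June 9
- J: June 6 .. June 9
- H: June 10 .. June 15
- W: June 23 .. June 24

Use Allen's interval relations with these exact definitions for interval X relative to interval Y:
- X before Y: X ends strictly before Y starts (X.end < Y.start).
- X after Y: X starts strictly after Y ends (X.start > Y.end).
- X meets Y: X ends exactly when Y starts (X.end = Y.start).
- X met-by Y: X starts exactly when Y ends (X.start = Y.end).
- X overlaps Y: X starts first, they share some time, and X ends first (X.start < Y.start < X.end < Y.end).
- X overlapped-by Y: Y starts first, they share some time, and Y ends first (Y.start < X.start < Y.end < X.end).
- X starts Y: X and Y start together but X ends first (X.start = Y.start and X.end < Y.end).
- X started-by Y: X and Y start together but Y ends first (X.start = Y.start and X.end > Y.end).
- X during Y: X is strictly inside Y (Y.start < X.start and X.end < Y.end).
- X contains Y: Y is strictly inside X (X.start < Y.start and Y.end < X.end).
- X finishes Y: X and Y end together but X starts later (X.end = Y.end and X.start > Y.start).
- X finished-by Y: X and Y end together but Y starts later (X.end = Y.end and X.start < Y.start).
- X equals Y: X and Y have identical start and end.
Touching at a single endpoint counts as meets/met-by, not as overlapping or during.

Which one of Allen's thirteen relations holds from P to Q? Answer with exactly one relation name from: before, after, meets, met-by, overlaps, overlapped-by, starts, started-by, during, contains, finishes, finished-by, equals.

P = [June 3, June 16]; Q = [June 12, June 17].
Compare endpoints: P.start < Q.start, P.start < Q.end, P.end > Q.start, P.end < Q.end.
That pattern is 'overlaps'.

overlaps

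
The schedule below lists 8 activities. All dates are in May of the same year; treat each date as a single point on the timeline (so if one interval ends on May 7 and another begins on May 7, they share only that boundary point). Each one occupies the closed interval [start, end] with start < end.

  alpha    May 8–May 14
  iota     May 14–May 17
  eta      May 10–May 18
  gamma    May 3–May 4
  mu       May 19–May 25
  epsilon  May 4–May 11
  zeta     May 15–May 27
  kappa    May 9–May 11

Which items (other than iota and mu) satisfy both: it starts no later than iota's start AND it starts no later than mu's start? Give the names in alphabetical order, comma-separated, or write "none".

alpha, epsilon, eta, gamma, kappa

Conditions: its start is no later than iota's start (X.start <= May 14) AND its start is no later than mu's start (X.start <= May 19).
alpha: start May 8 <= May 14? ✓; start May 8 <= May 19? ✓ → yes.
epsilon: start May 4 <= May 14? ✓; start May 4 <= May 19? ✓ → yes.
eta: start May 10 <= May 14? ✓; start May 10 <= May 19? ✓ → yes.
gamma: start May 3 <= May 14? ✓; start May 3 <= May 19? ✓ → yes.
kappa: start May 9 <= May 14? ✓; start May 9 <= May 19? ✓ → yes.
zeta: start May 15 <= May 14? ✗; start May 15 <= May 19? ✓ → no.
Result: alpha, epsilon, eta, gamma, kappa.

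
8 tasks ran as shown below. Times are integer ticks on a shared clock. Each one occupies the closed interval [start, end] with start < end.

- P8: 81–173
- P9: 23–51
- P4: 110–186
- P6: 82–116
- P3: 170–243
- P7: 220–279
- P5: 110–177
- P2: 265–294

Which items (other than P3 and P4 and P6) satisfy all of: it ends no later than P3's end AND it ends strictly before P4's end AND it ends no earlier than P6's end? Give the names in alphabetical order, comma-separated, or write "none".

Conditions: its end is no later than P3's end (X.end <= 243) AND its end is strictly before P4's end (X.end < 186) AND its end is no earlier than P6's end (X.end >= 116).
P2: end 294 <= 243? ✗; end 294 < 186? ✗; end 294 >= 116? ✓ → no.
P5: end 177 <= 243? ✓; end 177 < 186? ✓; end 177 >= 116? ✓ → yes.
P7: end 279 <= 243? ✗; end 279 < 186? ✗; end 279 >= 116? ✓ → no.
P8: end 173 <= 243? ✓; end 173 < 186? ✓; end 173 >= 116? ✓ → yes.
P9: end 51 <= 243? ✓; end 51 < 186? ✓; end 51 >= 116? ✗ → no.
Result: P5, P8.

P5, P8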